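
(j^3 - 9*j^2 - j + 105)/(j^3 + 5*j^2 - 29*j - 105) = (j - 7)/(j + 7)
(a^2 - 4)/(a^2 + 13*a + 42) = (a^2 - 4)/(a^2 + 13*a + 42)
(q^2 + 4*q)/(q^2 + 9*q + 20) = q/(q + 5)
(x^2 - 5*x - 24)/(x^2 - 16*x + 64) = (x + 3)/(x - 8)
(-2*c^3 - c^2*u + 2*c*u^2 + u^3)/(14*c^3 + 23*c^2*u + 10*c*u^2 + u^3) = (-c + u)/(7*c + u)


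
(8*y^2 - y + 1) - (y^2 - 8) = 7*y^2 - y + 9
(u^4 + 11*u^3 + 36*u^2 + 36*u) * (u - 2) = u^5 + 9*u^4 + 14*u^3 - 36*u^2 - 72*u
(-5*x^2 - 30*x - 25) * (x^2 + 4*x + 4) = -5*x^4 - 50*x^3 - 165*x^2 - 220*x - 100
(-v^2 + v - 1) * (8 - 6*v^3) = 6*v^5 - 6*v^4 + 6*v^3 - 8*v^2 + 8*v - 8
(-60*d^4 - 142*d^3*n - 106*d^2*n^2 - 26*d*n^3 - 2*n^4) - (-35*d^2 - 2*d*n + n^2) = -60*d^4 - 142*d^3*n - 106*d^2*n^2 + 35*d^2 - 26*d*n^3 + 2*d*n - 2*n^4 - n^2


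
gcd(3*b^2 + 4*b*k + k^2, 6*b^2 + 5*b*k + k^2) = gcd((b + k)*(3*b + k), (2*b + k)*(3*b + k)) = 3*b + k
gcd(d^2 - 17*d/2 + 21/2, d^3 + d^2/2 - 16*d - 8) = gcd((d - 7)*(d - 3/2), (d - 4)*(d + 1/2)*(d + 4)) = 1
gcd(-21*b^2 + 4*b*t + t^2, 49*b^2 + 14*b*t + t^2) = 7*b + t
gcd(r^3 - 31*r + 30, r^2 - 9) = 1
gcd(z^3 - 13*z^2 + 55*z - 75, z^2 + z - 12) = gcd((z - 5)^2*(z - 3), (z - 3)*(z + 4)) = z - 3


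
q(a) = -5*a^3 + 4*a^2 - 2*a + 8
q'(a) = -15*a^2 + 8*a - 2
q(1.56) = -4.37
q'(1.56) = -26.02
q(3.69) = -196.13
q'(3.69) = -176.72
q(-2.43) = 108.22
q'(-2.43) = -110.01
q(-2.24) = 88.75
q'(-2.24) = -95.18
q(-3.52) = 282.67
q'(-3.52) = -216.02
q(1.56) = -4.37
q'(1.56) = -26.02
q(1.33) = 0.65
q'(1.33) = -17.89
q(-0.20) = 8.60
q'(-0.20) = -4.20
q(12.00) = -8080.00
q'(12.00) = -2066.00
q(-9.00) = 3995.00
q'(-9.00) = -1289.00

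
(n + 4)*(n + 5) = n^2 + 9*n + 20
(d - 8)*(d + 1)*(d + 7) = d^3 - 57*d - 56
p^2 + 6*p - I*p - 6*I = (p + 6)*(p - I)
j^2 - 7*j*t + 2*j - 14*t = (j + 2)*(j - 7*t)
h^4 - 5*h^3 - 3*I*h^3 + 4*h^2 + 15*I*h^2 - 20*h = h*(h - 5)*(h - 4*I)*(h + I)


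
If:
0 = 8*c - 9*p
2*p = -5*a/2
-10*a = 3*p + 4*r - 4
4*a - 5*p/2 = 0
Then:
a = 0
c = 0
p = 0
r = 1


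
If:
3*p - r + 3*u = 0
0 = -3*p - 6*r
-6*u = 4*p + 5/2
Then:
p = 5/6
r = -5/12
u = -35/36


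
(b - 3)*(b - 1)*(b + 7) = b^3 + 3*b^2 - 25*b + 21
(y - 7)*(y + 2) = y^2 - 5*y - 14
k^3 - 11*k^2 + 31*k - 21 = (k - 7)*(k - 3)*(k - 1)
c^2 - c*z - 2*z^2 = (c - 2*z)*(c + z)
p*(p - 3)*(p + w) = p^3 + p^2*w - 3*p^2 - 3*p*w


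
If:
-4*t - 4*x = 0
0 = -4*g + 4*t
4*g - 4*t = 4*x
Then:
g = 0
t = 0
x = 0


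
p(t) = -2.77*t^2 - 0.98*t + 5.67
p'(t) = -5.54*t - 0.98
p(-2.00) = -3.45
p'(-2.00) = 10.10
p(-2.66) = -11.32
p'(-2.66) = 13.76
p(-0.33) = 5.69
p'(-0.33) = 0.85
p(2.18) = -9.63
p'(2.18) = -13.06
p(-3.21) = -19.73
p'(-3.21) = 16.80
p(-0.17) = 5.76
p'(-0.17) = -0.04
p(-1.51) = 0.83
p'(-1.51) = 7.39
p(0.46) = 4.63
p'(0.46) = -3.53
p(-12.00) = -381.45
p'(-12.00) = 65.50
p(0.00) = 5.67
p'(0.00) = -0.98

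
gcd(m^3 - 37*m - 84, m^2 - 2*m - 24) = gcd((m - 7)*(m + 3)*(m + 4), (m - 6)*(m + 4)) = m + 4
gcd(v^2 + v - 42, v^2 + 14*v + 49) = v + 7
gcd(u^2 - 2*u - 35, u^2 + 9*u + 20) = u + 5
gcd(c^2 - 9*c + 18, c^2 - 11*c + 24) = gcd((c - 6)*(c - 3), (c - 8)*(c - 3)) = c - 3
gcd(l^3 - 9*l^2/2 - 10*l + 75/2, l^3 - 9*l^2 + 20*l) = l - 5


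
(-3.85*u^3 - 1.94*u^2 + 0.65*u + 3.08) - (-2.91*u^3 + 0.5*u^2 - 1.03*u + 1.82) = -0.94*u^3 - 2.44*u^2 + 1.68*u + 1.26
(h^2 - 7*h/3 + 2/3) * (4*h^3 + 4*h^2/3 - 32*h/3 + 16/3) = 4*h^5 - 8*h^4 - 100*h^3/9 + 280*h^2/9 - 176*h/9 + 32/9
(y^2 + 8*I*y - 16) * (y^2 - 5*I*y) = y^4 + 3*I*y^3 + 24*y^2 + 80*I*y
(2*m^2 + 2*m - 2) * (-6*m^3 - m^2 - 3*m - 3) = -12*m^5 - 14*m^4 + 4*m^3 - 10*m^2 + 6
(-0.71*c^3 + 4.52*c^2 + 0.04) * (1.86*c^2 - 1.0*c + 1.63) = -1.3206*c^5 + 9.1172*c^4 - 5.6773*c^3 + 7.442*c^2 - 0.04*c + 0.0652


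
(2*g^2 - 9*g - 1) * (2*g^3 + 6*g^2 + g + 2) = 4*g^5 - 6*g^4 - 54*g^3 - 11*g^2 - 19*g - 2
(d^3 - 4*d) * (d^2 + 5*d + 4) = d^5 + 5*d^4 - 20*d^2 - 16*d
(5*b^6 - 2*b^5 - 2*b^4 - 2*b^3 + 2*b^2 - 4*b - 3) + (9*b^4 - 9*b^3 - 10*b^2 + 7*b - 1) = 5*b^6 - 2*b^5 + 7*b^4 - 11*b^3 - 8*b^2 + 3*b - 4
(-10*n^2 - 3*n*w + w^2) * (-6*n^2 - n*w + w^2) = 60*n^4 + 28*n^3*w - 13*n^2*w^2 - 4*n*w^3 + w^4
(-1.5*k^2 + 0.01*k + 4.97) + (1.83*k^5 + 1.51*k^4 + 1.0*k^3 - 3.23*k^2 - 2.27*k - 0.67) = 1.83*k^5 + 1.51*k^4 + 1.0*k^3 - 4.73*k^2 - 2.26*k + 4.3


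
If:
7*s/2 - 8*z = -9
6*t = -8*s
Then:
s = 16*z/7 - 18/7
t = 24/7 - 64*z/21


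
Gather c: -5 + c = c - 5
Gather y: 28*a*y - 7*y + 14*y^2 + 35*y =14*y^2 + y*(28*a + 28)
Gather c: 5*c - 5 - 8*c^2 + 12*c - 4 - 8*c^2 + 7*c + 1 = -16*c^2 + 24*c - 8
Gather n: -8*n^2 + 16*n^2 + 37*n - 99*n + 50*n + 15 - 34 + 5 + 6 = 8*n^2 - 12*n - 8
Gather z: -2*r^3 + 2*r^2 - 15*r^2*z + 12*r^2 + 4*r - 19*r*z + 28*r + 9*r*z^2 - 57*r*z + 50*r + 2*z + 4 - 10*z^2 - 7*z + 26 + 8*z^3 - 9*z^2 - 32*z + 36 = -2*r^3 + 14*r^2 + 82*r + 8*z^3 + z^2*(9*r - 19) + z*(-15*r^2 - 76*r - 37) + 66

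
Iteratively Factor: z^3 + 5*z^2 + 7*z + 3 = (z + 1)*(z^2 + 4*z + 3) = (z + 1)*(z + 3)*(z + 1)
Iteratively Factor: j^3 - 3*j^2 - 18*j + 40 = (j + 4)*(j^2 - 7*j + 10) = (j - 5)*(j + 4)*(j - 2)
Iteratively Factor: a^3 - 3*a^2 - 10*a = (a + 2)*(a^2 - 5*a) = (a - 5)*(a + 2)*(a)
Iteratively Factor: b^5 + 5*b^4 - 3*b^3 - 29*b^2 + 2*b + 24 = (b - 1)*(b^4 + 6*b^3 + 3*b^2 - 26*b - 24) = (b - 2)*(b - 1)*(b^3 + 8*b^2 + 19*b + 12) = (b - 2)*(b - 1)*(b + 4)*(b^2 + 4*b + 3) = (b - 2)*(b - 1)*(b + 1)*(b + 4)*(b + 3)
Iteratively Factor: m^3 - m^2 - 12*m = (m)*(m^2 - m - 12) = m*(m + 3)*(m - 4)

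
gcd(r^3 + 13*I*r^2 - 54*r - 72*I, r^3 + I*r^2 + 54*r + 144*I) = r^2 + 9*I*r - 18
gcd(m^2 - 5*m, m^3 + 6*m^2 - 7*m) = m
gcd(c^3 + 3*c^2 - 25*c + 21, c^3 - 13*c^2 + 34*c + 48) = 1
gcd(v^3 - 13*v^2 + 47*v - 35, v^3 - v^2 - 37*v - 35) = v - 7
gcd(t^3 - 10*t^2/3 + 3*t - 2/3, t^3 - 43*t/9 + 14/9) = t^2 - 7*t/3 + 2/3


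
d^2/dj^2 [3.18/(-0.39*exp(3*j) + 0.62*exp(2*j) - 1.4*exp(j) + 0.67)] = (-3.18*(1.17*exp(2*j) - 1.24*exp(j) + 1.4)*(2.34*exp(2*j) - 2.48*exp(j) + 2.8)*exp(j) + (11.1618*exp(2*j) - 7.8864*exp(j) + 4.452)*(0.39*exp(3*j) - 0.62*exp(2*j) + 1.4*exp(j) - 0.67))*exp(j)/(0.39*exp(3*j) - 0.62*exp(2*j) + 1.4*exp(j) - 0.67)^3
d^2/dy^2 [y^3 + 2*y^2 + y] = 6*y + 4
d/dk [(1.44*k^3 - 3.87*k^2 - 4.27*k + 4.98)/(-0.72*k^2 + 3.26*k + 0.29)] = (-1.0368*k^4 + 9.3888*k^3 - 14.4378*k^2 + 4.9266*k - 17.4731)/(0.5184*k^4 - 4.6944*k^3 + 10.21*k^2 + 1.8908*k + 0.0841)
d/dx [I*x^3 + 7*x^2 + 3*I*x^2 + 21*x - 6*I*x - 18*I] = 3*I*x^2 + x*(14 + 6*I) + 21 - 6*I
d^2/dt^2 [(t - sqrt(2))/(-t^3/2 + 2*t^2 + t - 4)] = 4*((-t + sqrt(2))*(-3*t^2 + 8*t + 2)^2 + (3*t^2 - 8*t + (t - sqrt(2))*(3*t - 4) - 2)*(t^3 - 4*t^2 - 2*t + 8))/(t^3 - 4*t^2 - 2*t + 8)^3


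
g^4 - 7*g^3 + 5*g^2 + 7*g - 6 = (g - 6)*(g - 1)^2*(g + 1)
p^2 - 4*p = p*(p - 4)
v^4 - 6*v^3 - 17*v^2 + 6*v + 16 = (v - 8)*(v - 1)*(v + 1)*(v + 2)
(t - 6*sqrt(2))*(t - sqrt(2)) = t^2 - 7*sqrt(2)*t + 12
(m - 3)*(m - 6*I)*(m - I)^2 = m^4 - 3*m^3 - 8*I*m^3 - 13*m^2 + 24*I*m^2 + 39*m + 6*I*m - 18*I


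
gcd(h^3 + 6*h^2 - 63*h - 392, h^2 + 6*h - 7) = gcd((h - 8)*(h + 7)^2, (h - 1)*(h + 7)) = h + 7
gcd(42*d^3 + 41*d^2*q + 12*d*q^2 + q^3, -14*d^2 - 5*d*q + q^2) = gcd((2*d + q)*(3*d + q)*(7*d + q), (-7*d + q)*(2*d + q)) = 2*d + q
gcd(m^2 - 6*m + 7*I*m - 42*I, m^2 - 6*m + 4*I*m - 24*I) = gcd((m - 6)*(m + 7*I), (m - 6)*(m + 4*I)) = m - 6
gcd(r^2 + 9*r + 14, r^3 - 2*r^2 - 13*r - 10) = r + 2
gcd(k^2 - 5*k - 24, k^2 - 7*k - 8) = k - 8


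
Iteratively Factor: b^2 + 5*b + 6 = (b + 3)*(b + 2)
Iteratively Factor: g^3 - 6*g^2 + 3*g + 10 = (g - 5)*(g^2 - g - 2) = (g - 5)*(g - 2)*(g + 1)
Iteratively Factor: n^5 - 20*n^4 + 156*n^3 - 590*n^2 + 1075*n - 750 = (n - 5)*(n^4 - 15*n^3 + 81*n^2 - 185*n + 150) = (n - 5)*(n - 2)*(n^3 - 13*n^2 + 55*n - 75) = (n - 5)^2*(n - 2)*(n^2 - 8*n + 15) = (n - 5)^2*(n - 3)*(n - 2)*(n - 5)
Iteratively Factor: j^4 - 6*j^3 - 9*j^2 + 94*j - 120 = (j - 5)*(j^3 - j^2 - 14*j + 24) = (j - 5)*(j - 3)*(j^2 + 2*j - 8) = (j - 5)*(j - 3)*(j - 2)*(j + 4)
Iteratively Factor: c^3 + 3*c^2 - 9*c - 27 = (c + 3)*(c^2 - 9) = (c + 3)^2*(c - 3)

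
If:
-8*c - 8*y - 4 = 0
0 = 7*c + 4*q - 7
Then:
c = -y - 1/2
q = 7*y/4 + 21/8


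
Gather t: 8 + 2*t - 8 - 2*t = 0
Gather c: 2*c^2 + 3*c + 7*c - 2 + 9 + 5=2*c^2 + 10*c + 12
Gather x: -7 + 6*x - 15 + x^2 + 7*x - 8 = x^2 + 13*x - 30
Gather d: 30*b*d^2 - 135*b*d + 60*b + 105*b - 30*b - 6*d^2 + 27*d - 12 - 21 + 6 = 135*b + d^2*(30*b - 6) + d*(27 - 135*b) - 27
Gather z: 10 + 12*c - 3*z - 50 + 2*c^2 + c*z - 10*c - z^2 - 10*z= 2*c^2 + 2*c - z^2 + z*(c - 13) - 40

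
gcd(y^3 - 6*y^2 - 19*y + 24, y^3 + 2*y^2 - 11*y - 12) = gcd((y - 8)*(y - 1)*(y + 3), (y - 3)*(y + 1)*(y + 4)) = 1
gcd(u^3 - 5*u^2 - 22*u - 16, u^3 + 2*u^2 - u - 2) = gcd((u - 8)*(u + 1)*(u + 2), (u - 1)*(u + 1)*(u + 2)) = u^2 + 3*u + 2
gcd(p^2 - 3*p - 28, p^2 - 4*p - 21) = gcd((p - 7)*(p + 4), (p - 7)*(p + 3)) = p - 7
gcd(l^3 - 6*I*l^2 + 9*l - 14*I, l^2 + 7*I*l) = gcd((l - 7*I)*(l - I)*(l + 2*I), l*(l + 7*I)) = 1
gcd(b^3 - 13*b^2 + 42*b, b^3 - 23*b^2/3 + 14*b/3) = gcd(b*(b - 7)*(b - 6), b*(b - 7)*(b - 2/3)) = b^2 - 7*b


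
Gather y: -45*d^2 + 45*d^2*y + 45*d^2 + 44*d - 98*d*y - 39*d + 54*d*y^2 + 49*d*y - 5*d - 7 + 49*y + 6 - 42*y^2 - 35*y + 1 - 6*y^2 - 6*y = y^2*(54*d - 48) + y*(45*d^2 - 49*d + 8)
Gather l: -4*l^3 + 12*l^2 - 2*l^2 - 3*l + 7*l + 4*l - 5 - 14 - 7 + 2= -4*l^3 + 10*l^2 + 8*l - 24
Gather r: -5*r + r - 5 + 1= -4*r - 4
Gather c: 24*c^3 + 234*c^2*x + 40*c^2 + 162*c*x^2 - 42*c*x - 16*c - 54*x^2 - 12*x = 24*c^3 + c^2*(234*x + 40) + c*(162*x^2 - 42*x - 16) - 54*x^2 - 12*x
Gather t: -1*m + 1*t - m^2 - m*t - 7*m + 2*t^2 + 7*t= -m^2 - 8*m + 2*t^2 + t*(8 - m)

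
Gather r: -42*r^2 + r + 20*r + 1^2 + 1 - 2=-42*r^2 + 21*r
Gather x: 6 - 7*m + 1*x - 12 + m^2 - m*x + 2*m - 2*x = m^2 - 5*m + x*(-m - 1) - 6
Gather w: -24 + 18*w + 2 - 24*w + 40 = 18 - 6*w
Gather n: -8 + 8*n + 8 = 8*n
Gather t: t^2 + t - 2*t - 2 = t^2 - t - 2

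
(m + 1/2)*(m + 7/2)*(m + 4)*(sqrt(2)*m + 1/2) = sqrt(2)*m^4 + m^3/2 + 8*sqrt(2)*m^3 + 4*m^2 + 71*sqrt(2)*m^2/4 + 71*m/8 + 7*sqrt(2)*m + 7/2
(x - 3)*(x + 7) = x^2 + 4*x - 21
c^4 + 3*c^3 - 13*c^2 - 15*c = c*(c - 3)*(c + 1)*(c + 5)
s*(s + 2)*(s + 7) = s^3 + 9*s^2 + 14*s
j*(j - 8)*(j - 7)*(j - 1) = j^4 - 16*j^3 + 71*j^2 - 56*j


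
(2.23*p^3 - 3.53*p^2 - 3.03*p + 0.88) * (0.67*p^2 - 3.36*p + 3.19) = 1.4941*p^5 - 9.8579*p^4 + 16.9444*p^3 - 0.4903*p^2 - 12.6225*p + 2.8072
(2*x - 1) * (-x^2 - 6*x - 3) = -2*x^3 - 11*x^2 + 3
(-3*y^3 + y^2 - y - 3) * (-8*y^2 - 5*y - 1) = 24*y^5 + 7*y^4 + 6*y^3 + 28*y^2 + 16*y + 3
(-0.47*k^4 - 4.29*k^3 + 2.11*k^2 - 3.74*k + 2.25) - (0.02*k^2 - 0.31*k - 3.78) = -0.47*k^4 - 4.29*k^3 + 2.09*k^2 - 3.43*k + 6.03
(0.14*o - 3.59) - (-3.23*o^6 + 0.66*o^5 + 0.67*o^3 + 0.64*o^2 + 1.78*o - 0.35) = 3.23*o^6 - 0.66*o^5 - 0.67*o^3 - 0.64*o^2 - 1.64*o - 3.24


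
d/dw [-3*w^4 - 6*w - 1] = -12*w^3 - 6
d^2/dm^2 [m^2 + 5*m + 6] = 2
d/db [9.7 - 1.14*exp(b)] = -1.14*exp(b)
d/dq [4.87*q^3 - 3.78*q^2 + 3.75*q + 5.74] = 14.61*q^2 - 7.56*q + 3.75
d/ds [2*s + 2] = 2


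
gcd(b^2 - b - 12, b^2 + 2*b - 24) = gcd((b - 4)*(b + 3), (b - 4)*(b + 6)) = b - 4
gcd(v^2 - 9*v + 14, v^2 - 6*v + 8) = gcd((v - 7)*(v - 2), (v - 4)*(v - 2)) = v - 2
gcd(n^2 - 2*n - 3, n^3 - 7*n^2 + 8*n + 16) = n + 1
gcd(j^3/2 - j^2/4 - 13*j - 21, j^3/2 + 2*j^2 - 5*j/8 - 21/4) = j^2 + 11*j/2 + 7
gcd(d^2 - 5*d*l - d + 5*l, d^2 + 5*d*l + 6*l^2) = 1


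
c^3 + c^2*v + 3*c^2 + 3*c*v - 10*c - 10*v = (c - 2)*(c + 5)*(c + v)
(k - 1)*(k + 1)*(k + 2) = k^3 + 2*k^2 - k - 2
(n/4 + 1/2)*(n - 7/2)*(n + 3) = n^3/4 + 3*n^2/8 - 23*n/8 - 21/4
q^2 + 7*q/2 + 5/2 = (q + 1)*(q + 5/2)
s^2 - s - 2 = (s - 2)*(s + 1)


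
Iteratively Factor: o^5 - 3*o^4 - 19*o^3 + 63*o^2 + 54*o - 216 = (o + 4)*(o^4 - 7*o^3 + 9*o^2 + 27*o - 54) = (o - 3)*(o + 4)*(o^3 - 4*o^2 - 3*o + 18) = (o - 3)^2*(o + 4)*(o^2 - o - 6) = (o - 3)^2*(o + 2)*(o + 4)*(o - 3)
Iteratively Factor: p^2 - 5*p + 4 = (p - 4)*(p - 1)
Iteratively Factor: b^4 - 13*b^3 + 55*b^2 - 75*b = (b - 3)*(b^3 - 10*b^2 + 25*b) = b*(b - 3)*(b^2 - 10*b + 25) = b*(b - 5)*(b - 3)*(b - 5)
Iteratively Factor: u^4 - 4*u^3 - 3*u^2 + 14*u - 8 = (u - 1)*(u^3 - 3*u^2 - 6*u + 8) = (u - 1)*(u + 2)*(u^2 - 5*u + 4) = (u - 1)^2*(u + 2)*(u - 4)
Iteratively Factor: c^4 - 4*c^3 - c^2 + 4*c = (c + 1)*(c^3 - 5*c^2 + 4*c) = (c - 4)*(c + 1)*(c^2 - c) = c*(c - 4)*(c + 1)*(c - 1)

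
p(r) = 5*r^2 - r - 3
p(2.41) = 23.63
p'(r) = 10*r - 1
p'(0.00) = -1.00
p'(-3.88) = -39.80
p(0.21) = -2.99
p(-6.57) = 219.39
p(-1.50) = 9.75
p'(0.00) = -1.00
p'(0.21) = 1.10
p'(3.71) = 36.10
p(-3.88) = 76.15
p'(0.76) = 6.60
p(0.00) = -3.00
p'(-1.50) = -16.00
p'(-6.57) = -66.70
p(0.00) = -3.00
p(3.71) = 62.11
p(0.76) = -0.87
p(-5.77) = 169.23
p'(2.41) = 23.10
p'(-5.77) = -58.70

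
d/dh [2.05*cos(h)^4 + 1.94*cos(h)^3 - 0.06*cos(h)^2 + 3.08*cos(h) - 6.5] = -4.535*sin(h) - 1.99*sin(2*h) - 1.455*sin(3*h) - 1.025*sin(4*h)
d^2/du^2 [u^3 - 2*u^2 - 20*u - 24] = 6*u - 4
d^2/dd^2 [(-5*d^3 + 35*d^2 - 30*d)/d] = -10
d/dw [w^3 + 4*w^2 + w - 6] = 3*w^2 + 8*w + 1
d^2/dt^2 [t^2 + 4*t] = 2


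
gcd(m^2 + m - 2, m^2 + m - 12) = 1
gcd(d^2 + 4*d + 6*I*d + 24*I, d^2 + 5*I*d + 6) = d + 6*I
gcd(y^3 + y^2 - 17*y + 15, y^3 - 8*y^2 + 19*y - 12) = y^2 - 4*y + 3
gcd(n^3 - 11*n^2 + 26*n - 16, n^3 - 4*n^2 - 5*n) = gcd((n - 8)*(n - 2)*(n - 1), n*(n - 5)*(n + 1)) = 1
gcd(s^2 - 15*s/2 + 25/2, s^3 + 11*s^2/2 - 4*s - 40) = s - 5/2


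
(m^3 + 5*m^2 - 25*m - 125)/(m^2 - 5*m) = m + 10 + 25/m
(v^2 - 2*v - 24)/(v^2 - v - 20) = (v - 6)/(v - 5)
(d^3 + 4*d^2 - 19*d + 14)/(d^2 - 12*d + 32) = (d^3 + 4*d^2 - 19*d + 14)/(d^2 - 12*d + 32)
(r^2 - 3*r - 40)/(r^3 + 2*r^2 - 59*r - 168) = (r + 5)/(r^2 + 10*r + 21)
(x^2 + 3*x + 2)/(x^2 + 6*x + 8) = (x + 1)/(x + 4)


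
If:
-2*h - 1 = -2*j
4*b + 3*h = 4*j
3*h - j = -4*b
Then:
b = 3/8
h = -1/2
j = 0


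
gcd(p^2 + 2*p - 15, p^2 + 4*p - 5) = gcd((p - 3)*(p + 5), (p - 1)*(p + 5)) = p + 5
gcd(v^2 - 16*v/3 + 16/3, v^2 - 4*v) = v - 4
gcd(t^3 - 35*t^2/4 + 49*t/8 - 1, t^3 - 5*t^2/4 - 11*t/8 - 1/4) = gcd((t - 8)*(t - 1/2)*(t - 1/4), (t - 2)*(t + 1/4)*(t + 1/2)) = 1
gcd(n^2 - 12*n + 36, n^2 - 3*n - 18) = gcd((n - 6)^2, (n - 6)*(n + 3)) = n - 6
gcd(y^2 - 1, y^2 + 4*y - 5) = y - 1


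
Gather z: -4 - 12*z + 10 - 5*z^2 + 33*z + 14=-5*z^2 + 21*z + 20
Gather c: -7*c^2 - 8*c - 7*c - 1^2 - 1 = -7*c^2 - 15*c - 2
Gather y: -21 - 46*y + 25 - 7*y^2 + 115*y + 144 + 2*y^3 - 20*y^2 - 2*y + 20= 2*y^3 - 27*y^2 + 67*y + 168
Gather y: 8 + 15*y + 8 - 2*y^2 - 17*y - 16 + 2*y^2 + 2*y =0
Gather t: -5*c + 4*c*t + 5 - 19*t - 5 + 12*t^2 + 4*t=-5*c + 12*t^2 + t*(4*c - 15)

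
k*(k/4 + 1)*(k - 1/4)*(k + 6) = k^4/4 + 39*k^3/16 + 43*k^2/8 - 3*k/2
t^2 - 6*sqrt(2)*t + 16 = (t - 4*sqrt(2))*(t - 2*sqrt(2))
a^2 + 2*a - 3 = (a - 1)*(a + 3)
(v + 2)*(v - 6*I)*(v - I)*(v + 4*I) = v^4 + 2*v^3 - 3*I*v^3 + 22*v^2 - 6*I*v^2 + 44*v - 24*I*v - 48*I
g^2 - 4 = (g - 2)*(g + 2)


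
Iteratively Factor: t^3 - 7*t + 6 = (t - 2)*(t^2 + 2*t - 3) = (t - 2)*(t - 1)*(t + 3)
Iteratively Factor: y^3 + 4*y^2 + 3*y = (y + 1)*(y^2 + 3*y) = (y + 1)*(y + 3)*(y)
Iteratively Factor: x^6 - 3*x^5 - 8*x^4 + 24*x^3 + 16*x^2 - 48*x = (x)*(x^5 - 3*x^4 - 8*x^3 + 24*x^2 + 16*x - 48) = x*(x + 2)*(x^4 - 5*x^3 + 2*x^2 + 20*x - 24) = x*(x + 2)^2*(x^3 - 7*x^2 + 16*x - 12) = x*(x - 2)*(x + 2)^2*(x^2 - 5*x + 6) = x*(x - 3)*(x - 2)*(x + 2)^2*(x - 2)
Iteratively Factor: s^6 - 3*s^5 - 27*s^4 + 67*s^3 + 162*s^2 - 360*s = (s + 4)*(s^5 - 7*s^4 + s^3 + 63*s^2 - 90*s) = (s - 5)*(s + 4)*(s^4 - 2*s^3 - 9*s^2 + 18*s) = (s - 5)*(s + 3)*(s + 4)*(s^3 - 5*s^2 + 6*s) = (s - 5)*(s - 2)*(s + 3)*(s + 4)*(s^2 - 3*s) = s*(s - 5)*(s - 2)*(s + 3)*(s + 4)*(s - 3)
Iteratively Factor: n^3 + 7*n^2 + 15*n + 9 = (n + 3)*(n^2 + 4*n + 3) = (n + 3)^2*(n + 1)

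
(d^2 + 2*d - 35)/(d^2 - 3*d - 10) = (d + 7)/(d + 2)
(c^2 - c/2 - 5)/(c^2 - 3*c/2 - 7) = (2*c - 5)/(2*c - 7)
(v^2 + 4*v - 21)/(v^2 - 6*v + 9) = (v + 7)/(v - 3)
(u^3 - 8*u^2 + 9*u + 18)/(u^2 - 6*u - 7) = (u^2 - 9*u + 18)/(u - 7)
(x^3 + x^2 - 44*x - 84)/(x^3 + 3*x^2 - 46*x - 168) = (x + 2)/(x + 4)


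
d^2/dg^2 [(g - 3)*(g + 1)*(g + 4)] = 6*g + 4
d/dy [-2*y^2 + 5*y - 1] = 5 - 4*y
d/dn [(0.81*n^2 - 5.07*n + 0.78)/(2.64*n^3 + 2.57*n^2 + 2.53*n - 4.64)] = (-2.1384*n^4 + 26.7696*n^3 + 8.9016*n^2 - 11.526*n + 21.5514)/(6.9696*n^6 + 13.5696*n^5 + 19.9633*n^4 - 11.495*n^3 - 17.4487*n^2 - 23.4784*n + 21.5296)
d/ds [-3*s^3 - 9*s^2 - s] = -9*s^2 - 18*s - 1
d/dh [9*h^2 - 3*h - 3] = 18*h - 3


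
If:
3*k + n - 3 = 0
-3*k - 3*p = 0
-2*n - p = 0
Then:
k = 6/7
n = 3/7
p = -6/7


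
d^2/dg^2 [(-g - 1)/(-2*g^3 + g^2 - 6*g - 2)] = 2*(4*(g + 1)*(3*g^2 - g + 3)^2 + (-6*g^2 + 2*g - (g + 1)*(6*g - 1) - 6)*(2*g^3 - g^2 + 6*g + 2))/(2*g^3 - g^2 + 6*g + 2)^3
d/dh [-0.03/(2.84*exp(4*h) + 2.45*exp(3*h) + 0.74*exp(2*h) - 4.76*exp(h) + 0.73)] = (0.3408*exp(3*h) + 0.2205*exp(2*h) + 0.0444*exp(h) - 0.1428)*exp(h)/(2.84*exp(4*h) + 2.45*exp(3*h) + 0.74*exp(2*h) - 4.76*exp(h) + 0.73)^2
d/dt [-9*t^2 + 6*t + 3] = 6 - 18*t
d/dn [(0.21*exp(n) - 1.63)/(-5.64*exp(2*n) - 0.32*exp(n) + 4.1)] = (1.1844*exp(2*n) - 18.3864*exp(n) + 0.3394)*exp(n)/(31.8096*exp(4*n) + 3.6096*exp(3*n) - 46.1456*exp(2*n) - 2.624*exp(n) + 16.81)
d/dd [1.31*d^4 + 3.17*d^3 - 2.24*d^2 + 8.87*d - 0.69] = 5.24*d^3 + 9.51*d^2 - 4.48*d + 8.87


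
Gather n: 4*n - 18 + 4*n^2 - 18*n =4*n^2 - 14*n - 18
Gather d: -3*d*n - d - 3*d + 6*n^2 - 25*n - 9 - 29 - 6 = d*(-3*n - 4) + 6*n^2 - 25*n - 44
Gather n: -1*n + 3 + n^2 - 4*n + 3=n^2 - 5*n + 6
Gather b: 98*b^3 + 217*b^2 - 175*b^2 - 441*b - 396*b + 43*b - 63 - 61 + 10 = 98*b^3 + 42*b^2 - 794*b - 114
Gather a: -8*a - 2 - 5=-8*a - 7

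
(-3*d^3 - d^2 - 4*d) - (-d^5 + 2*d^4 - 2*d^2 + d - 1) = d^5 - 2*d^4 - 3*d^3 + d^2 - 5*d + 1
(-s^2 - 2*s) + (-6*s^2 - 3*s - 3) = -7*s^2 - 5*s - 3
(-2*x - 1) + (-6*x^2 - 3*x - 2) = -6*x^2 - 5*x - 3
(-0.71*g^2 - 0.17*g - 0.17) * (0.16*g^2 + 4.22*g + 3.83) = -0.1136*g^4 - 3.0234*g^3 - 3.4639*g^2 - 1.3685*g - 0.6511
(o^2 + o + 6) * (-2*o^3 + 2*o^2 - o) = -2*o^5 - 11*o^3 + 11*o^2 - 6*o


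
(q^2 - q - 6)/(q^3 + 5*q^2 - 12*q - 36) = 1/(q + 6)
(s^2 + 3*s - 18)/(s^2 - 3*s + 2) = (s^2 + 3*s - 18)/(s^2 - 3*s + 2)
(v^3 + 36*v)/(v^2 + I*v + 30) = v*(v - 6*I)/(v - 5*I)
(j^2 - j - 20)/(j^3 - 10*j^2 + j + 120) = (j + 4)/(j^2 - 5*j - 24)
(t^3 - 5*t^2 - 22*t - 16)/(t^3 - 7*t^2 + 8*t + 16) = (t^2 - 6*t - 16)/(t^2 - 8*t + 16)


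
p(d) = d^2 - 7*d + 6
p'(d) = 2*d - 7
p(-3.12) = 37.57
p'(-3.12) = -13.24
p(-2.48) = 29.51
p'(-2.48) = -11.96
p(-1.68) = 20.58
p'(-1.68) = -10.36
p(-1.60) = 19.76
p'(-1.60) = -10.20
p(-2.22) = 26.47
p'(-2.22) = -11.44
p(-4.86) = 63.64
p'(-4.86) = -16.72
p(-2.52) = 29.99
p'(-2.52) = -12.04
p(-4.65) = 60.17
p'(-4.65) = -16.30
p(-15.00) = 336.00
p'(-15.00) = -37.00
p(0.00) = 6.00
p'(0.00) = -7.00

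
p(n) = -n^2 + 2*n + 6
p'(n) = 2 - 2*n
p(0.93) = 7.00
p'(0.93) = 0.14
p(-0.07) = 5.86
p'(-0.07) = 2.14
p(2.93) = 3.28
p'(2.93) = -3.86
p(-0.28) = 5.36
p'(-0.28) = 2.56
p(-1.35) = 1.48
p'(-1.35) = 4.70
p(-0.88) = 3.47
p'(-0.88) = 3.76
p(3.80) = -0.84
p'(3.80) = -5.60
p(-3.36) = -12.01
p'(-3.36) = 8.72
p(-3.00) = -9.00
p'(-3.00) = 8.00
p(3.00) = 3.00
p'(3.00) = -4.00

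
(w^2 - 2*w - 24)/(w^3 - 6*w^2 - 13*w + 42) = (w^2 - 2*w - 24)/(w^3 - 6*w^2 - 13*w + 42)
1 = 1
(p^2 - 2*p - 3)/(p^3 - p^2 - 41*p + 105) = (p + 1)/(p^2 + 2*p - 35)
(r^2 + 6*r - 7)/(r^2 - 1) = (r + 7)/(r + 1)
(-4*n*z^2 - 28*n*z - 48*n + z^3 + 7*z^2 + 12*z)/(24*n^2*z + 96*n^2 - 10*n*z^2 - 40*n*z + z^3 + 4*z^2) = (z + 3)/(-6*n + z)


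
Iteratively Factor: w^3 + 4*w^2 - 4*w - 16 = (w - 2)*(w^2 + 6*w + 8) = (w - 2)*(w + 2)*(w + 4)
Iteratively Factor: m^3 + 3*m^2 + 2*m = (m + 1)*(m^2 + 2*m) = m*(m + 1)*(m + 2)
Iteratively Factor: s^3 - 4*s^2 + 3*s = (s - 3)*(s^2 - s) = s*(s - 3)*(s - 1)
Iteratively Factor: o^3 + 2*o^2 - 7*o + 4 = (o - 1)*(o^2 + 3*o - 4) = (o - 1)*(o + 4)*(o - 1)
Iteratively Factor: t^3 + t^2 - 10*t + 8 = (t + 4)*(t^2 - 3*t + 2) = (t - 1)*(t + 4)*(t - 2)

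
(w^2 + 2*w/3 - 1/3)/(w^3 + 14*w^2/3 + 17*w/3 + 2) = (3*w - 1)/(3*w^2 + 11*w + 6)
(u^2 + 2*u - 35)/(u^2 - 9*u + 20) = (u + 7)/(u - 4)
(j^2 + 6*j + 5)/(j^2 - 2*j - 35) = (j + 1)/(j - 7)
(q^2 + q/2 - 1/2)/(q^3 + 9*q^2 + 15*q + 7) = (q - 1/2)/(q^2 + 8*q + 7)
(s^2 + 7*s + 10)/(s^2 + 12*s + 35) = (s + 2)/(s + 7)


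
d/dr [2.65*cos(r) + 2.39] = -2.65*sin(r)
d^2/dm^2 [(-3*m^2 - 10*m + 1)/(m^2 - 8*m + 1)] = 4*(-17*m^3 + 6*m^2 + 3*m - 10)/(m^6 - 24*m^5 + 195*m^4 - 560*m^3 + 195*m^2 - 24*m + 1)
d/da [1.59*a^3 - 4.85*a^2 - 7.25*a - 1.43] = 4.77*a^2 - 9.7*a - 7.25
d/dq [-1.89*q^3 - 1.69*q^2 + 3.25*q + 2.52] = -5.67*q^2 - 3.38*q + 3.25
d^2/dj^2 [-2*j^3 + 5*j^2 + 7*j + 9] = 10 - 12*j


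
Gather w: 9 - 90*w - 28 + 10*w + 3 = -80*w - 16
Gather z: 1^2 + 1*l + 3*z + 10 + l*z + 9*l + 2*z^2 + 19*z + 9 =10*l + 2*z^2 + z*(l + 22) + 20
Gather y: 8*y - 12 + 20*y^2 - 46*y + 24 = 20*y^2 - 38*y + 12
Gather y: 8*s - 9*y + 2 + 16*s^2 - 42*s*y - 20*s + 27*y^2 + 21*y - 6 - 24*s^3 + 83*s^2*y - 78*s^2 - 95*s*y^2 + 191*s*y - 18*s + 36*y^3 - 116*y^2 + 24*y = -24*s^3 - 62*s^2 - 30*s + 36*y^3 + y^2*(-95*s - 89) + y*(83*s^2 + 149*s + 36) - 4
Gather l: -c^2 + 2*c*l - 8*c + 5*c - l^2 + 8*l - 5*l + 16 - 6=-c^2 - 3*c - l^2 + l*(2*c + 3) + 10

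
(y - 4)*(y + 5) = y^2 + y - 20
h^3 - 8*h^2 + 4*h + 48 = (h - 6)*(h - 4)*(h + 2)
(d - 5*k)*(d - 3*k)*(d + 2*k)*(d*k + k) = d^4*k - 6*d^3*k^2 + d^3*k - d^2*k^3 - 6*d^2*k^2 + 30*d*k^4 - d*k^3 + 30*k^4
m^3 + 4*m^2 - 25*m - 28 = (m - 4)*(m + 1)*(m + 7)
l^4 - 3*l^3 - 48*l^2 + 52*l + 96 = (l - 8)*(l - 2)*(l + 1)*(l + 6)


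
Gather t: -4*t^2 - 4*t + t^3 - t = t^3 - 4*t^2 - 5*t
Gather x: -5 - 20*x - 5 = -20*x - 10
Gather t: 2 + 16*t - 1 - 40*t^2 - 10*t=-40*t^2 + 6*t + 1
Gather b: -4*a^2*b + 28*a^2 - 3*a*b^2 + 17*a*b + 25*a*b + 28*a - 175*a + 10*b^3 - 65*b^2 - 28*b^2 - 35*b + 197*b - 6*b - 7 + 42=28*a^2 - 147*a + 10*b^3 + b^2*(-3*a - 93) + b*(-4*a^2 + 42*a + 156) + 35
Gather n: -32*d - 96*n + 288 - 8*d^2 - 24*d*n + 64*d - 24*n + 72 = -8*d^2 + 32*d + n*(-24*d - 120) + 360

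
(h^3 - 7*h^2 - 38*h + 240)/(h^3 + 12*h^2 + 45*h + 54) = (h^2 - 13*h + 40)/(h^2 + 6*h + 9)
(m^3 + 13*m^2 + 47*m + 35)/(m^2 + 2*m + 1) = (m^2 + 12*m + 35)/(m + 1)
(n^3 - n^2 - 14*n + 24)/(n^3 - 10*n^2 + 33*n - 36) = (n^2 + 2*n - 8)/(n^2 - 7*n + 12)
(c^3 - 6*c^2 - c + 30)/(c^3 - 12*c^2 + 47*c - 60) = (c + 2)/(c - 4)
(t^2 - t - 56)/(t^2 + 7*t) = (t - 8)/t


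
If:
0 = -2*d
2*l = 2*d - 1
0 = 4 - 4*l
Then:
No Solution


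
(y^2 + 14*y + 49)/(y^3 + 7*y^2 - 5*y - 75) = (y^2 + 14*y + 49)/(y^3 + 7*y^2 - 5*y - 75)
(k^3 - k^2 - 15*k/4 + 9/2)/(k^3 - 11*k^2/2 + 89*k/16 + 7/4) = 4*(4*k^3 - 4*k^2 - 15*k + 18)/(16*k^3 - 88*k^2 + 89*k + 28)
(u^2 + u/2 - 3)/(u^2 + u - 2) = (u - 3/2)/(u - 1)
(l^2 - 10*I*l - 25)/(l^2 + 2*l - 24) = (l^2 - 10*I*l - 25)/(l^2 + 2*l - 24)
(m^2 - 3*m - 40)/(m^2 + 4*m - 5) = (m - 8)/(m - 1)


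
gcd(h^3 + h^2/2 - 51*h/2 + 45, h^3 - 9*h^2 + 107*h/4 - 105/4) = h^2 - 11*h/2 + 15/2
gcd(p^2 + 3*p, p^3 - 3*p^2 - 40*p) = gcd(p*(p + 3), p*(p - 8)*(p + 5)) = p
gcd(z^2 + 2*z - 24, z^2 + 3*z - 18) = z + 6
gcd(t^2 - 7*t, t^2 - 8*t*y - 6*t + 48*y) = 1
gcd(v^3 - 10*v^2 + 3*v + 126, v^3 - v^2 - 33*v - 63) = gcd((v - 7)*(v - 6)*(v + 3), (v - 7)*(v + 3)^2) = v^2 - 4*v - 21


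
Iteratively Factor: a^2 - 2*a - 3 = (a + 1)*(a - 3)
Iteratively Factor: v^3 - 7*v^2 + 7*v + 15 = (v - 5)*(v^2 - 2*v - 3) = (v - 5)*(v + 1)*(v - 3)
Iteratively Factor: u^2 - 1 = (u - 1)*(u + 1)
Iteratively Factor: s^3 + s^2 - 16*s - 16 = (s + 4)*(s^2 - 3*s - 4) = (s - 4)*(s + 4)*(s + 1)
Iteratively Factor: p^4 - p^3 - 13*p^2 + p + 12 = (p + 1)*(p^3 - 2*p^2 - 11*p + 12) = (p - 4)*(p + 1)*(p^2 + 2*p - 3) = (p - 4)*(p - 1)*(p + 1)*(p + 3)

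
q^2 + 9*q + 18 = (q + 3)*(q + 6)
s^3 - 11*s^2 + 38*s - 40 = (s - 5)*(s - 4)*(s - 2)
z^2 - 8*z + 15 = (z - 5)*(z - 3)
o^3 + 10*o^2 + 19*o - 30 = (o - 1)*(o + 5)*(o + 6)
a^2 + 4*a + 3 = (a + 1)*(a + 3)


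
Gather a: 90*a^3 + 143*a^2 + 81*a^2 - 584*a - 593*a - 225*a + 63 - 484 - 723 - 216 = 90*a^3 + 224*a^2 - 1402*a - 1360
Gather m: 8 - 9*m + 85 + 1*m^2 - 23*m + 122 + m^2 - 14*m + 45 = 2*m^2 - 46*m + 260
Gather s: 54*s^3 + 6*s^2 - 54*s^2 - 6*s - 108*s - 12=54*s^3 - 48*s^2 - 114*s - 12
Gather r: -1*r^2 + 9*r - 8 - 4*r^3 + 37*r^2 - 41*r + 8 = -4*r^3 + 36*r^2 - 32*r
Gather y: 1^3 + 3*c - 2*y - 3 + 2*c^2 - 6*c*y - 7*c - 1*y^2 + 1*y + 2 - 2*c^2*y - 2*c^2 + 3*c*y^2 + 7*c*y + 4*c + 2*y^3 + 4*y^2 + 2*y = 2*y^3 + y^2*(3*c + 3) + y*(-2*c^2 + c + 1)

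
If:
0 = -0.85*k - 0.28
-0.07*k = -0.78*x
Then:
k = -0.33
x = -0.03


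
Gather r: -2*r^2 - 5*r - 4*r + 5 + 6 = -2*r^2 - 9*r + 11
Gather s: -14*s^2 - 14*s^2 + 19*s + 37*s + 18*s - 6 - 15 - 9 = -28*s^2 + 74*s - 30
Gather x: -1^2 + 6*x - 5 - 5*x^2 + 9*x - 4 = -5*x^2 + 15*x - 10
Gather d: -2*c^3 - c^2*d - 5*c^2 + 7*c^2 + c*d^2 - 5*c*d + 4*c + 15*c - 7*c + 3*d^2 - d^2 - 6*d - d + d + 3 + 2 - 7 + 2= -2*c^3 + 2*c^2 + 12*c + d^2*(c + 2) + d*(-c^2 - 5*c - 6)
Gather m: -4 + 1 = -3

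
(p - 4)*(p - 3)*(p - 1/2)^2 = p^4 - 8*p^3 + 77*p^2/4 - 55*p/4 + 3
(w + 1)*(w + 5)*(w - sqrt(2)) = w^3 - sqrt(2)*w^2 + 6*w^2 - 6*sqrt(2)*w + 5*w - 5*sqrt(2)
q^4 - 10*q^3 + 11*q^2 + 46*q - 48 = (q - 8)*(q - 3)*(q - 1)*(q + 2)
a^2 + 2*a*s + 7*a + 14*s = (a + 7)*(a + 2*s)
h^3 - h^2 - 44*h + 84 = (h - 6)*(h - 2)*(h + 7)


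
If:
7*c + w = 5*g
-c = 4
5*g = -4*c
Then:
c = -4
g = 16/5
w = 44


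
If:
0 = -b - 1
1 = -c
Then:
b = -1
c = -1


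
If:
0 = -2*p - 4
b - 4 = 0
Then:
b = 4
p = -2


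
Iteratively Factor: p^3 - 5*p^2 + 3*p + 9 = (p - 3)*(p^2 - 2*p - 3) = (p - 3)*(p + 1)*(p - 3)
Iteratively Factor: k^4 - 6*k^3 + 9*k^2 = (k - 3)*(k^3 - 3*k^2) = k*(k - 3)*(k^2 - 3*k) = k^2*(k - 3)*(k - 3)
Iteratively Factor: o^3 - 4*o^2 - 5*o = (o + 1)*(o^2 - 5*o) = o*(o + 1)*(o - 5)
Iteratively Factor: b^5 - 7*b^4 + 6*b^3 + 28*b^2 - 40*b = (b - 2)*(b^4 - 5*b^3 - 4*b^2 + 20*b) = b*(b - 2)*(b^3 - 5*b^2 - 4*b + 20) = b*(b - 2)*(b + 2)*(b^2 - 7*b + 10) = b*(b - 2)^2*(b + 2)*(b - 5)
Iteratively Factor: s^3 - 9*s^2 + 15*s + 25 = (s - 5)*(s^2 - 4*s - 5) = (s - 5)^2*(s + 1)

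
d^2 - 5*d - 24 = (d - 8)*(d + 3)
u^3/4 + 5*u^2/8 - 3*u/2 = u*(u/4 + 1)*(u - 3/2)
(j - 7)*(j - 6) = j^2 - 13*j + 42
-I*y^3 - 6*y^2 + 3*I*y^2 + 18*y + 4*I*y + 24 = (y - 4)*(y - 6*I)*(-I*y - I)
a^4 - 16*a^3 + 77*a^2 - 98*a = a*(a - 7)^2*(a - 2)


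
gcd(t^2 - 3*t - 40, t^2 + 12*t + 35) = t + 5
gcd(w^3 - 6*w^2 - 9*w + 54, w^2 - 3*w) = w - 3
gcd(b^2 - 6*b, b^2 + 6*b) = b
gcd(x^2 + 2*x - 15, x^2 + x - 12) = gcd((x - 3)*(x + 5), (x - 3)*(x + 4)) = x - 3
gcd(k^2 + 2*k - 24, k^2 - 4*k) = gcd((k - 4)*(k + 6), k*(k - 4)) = k - 4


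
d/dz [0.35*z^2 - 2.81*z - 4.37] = 0.7*z - 2.81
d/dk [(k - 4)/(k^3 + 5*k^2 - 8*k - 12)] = (k^3 + 5*k^2 - 8*k - (k - 4)*(3*k^2 + 10*k - 8) - 12)/(k^3 + 5*k^2 - 8*k - 12)^2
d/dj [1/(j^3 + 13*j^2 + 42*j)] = (-3*j^2 - 26*j - 42)/(j^2*(j^2 + 13*j + 42)^2)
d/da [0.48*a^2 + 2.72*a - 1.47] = 0.96*a + 2.72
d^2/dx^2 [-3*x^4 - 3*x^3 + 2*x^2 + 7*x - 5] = -36*x^2 - 18*x + 4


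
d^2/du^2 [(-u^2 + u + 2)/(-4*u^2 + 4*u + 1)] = 14*(-12*u^2 + 12*u - 5)/(64*u^6 - 192*u^5 + 144*u^4 + 32*u^3 - 36*u^2 - 12*u - 1)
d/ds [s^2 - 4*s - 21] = 2*s - 4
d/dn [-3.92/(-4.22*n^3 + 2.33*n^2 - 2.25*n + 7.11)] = (-49.6272*n^2 + 18.2672*n - 8.82)/(4.22*n^3 - 2.33*n^2 + 2.25*n - 7.11)^2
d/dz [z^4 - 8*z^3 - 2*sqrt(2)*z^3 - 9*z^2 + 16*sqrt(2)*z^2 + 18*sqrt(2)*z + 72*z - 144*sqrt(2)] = 4*z^3 - 24*z^2 - 6*sqrt(2)*z^2 - 18*z + 32*sqrt(2)*z + 18*sqrt(2) + 72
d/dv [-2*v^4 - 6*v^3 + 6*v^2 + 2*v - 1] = -8*v^3 - 18*v^2 + 12*v + 2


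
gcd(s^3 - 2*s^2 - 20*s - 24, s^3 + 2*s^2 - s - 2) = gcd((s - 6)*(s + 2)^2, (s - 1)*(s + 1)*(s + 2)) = s + 2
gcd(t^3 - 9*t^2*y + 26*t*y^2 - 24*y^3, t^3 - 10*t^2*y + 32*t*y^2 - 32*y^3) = t^2 - 6*t*y + 8*y^2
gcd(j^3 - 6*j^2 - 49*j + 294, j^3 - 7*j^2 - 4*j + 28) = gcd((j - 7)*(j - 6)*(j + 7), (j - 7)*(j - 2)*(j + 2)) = j - 7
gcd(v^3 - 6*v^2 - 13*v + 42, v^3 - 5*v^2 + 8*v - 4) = v - 2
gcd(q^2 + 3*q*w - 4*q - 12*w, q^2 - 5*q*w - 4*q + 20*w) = q - 4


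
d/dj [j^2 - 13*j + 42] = 2*j - 13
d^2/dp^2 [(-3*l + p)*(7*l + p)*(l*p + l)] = 2*l*(4*l + 3*p + 1)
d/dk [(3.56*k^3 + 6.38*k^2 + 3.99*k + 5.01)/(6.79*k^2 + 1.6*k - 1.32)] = (24.1724*k^4 + 11.392*k^3 - 30.9817*k^2 - 84.879*k - 13.2828)/(46.1041*k^4 + 21.728*k^3 - 15.3656*k^2 - 4.224*k + 1.7424)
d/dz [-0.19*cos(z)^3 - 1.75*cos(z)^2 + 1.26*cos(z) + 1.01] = (0.57*cos(z)^2 + 3.5*cos(z) - 1.26)*sin(z)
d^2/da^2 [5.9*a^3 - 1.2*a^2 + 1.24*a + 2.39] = 35.4*a - 2.4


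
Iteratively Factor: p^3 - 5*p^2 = (p)*(p^2 - 5*p) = p*(p - 5)*(p)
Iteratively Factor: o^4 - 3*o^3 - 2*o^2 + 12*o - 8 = (o - 2)*(o^3 - o^2 - 4*o + 4) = (o - 2)*(o - 1)*(o^2 - 4) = (o - 2)*(o - 1)*(o + 2)*(o - 2)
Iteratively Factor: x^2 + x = (x)*(x + 1)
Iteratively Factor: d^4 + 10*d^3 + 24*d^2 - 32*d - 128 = (d - 2)*(d^3 + 12*d^2 + 48*d + 64) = (d - 2)*(d + 4)*(d^2 + 8*d + 16) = (d - 2)*(d + 4)^2*(d + 4)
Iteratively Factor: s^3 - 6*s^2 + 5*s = (s - 1)*(s^2 - 5*s) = (s - 5)*(s - 1)*(s)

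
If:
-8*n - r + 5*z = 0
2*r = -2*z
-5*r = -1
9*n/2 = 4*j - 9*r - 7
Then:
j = 65/32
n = -3/20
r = 1/5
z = -1/5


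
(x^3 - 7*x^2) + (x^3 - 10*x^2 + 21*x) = 2*x^3 - 17*x^2 + 21*x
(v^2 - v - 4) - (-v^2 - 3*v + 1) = 2*v^2 + 2*v - 5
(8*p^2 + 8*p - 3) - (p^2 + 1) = 7*p^2 + 8*p - 4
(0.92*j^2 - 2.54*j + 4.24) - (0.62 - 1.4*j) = 0.92*j^2 - 1.14*j + 3.62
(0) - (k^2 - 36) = 36 - k^2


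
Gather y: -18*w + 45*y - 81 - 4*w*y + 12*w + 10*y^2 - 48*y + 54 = -6*w + 10*y^2 + y*(-4*w - 3) - 27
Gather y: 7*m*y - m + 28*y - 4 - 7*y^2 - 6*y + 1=-m - 7*y^2 + y*(7*m + 22) - 3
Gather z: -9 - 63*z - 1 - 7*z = -70*z - 10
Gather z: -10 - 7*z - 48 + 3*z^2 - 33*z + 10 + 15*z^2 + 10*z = 18*z^2 - 30*z - 48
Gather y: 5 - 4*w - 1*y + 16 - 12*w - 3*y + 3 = -16*w - 4*y + 24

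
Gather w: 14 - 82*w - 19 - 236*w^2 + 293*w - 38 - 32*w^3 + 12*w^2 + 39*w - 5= -32*w^3 - 224*w^2 + 250*w - 48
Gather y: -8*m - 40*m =-48*m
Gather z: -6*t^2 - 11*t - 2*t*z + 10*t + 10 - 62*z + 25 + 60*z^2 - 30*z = -6*t^2 - t + 60*z^2 + z*(-2*t - 92) + 35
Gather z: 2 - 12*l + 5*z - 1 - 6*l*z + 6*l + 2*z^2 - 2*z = -6*l + 2*z^2 + z*(3 - 6*l) + 1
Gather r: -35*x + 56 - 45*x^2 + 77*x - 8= -45*x^2 + 42*x + 48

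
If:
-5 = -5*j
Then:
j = 1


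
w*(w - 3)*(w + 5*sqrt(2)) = w^3 - 3*w^2 + 5*sqrt(2)*w^2 - 15*sqrt(2)*w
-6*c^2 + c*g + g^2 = (-2*c + g)*(3*c + g)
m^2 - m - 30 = (m - 6)*(m + 5)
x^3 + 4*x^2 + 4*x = x*(x + 2)^2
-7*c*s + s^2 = s*(-7*c + s)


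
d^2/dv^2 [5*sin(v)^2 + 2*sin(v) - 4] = -2*sin(v) + 10*cos(2*v)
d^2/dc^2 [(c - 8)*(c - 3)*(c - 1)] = 6*c - 24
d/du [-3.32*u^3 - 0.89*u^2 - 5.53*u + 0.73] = -9.96*u^2 - 1.78*u - 5.53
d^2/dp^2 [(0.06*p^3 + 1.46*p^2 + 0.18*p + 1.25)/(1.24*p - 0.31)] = (0.184512*p^3 - 0.138383999999997*p^2 + 0.0345959999999998*p + 4.262996)/(1.906624*p^3 - 1.429968*p^2 + 0.357492*p - 0.029791)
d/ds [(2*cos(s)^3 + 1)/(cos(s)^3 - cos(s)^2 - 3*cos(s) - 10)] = (-(3*sin(s)^2 + 2*cos(s))*(2*cos(s)^3 + 1) + 6*(-cos(s)^3 + cos(s)^2 + 3*cos(s) + 10)*cos(s)^2)*sin(s)/(-cos(s)^3 + cos(s)^2 + 3*cos(s) + 10)^2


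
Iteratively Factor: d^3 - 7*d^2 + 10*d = (d - 5)*(d^2 - 2*d) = (d - 5)*(d - 2)*(d)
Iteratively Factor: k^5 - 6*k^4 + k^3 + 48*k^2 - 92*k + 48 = (k - 2)*(k^4 - 4*k^3 - 7*k^2 + 34*k - 24) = (k - 4)*(k - 2)*(k^3 - 7*k + 6) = (k - 4)*(k - 2)*(k + 3)*(k^2 - 3*k + 2) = (k - 4)*(k - 2)^2*(k + 3)*(k - 1)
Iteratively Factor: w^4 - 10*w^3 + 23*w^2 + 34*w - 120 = (w - 3)*(w^3 - 7*w^2 + 2*w + 40) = (w - 4)*(w - 3)*(w^2 - 3*w - 10) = (w - 4)*(w - 3)*(w + 2)*(w - 5)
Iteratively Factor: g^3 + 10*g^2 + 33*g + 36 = (g + 3)*(g^2 + 7*g + 12) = (g + 3)^2*(g + 4)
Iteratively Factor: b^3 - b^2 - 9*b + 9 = (b - 3)*(b^2 + 2*b - 3) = (b - 3)*(b + 3)*(b - 1)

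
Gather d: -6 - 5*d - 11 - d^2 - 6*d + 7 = -d^2 - 11*d - 10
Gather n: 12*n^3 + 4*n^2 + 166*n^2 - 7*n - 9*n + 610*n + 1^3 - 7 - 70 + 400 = 12*n^3 + 170*n^2 + 594*n + 324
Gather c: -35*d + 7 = 7 - 35*d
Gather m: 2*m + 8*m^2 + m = 8*m^2 + 3*m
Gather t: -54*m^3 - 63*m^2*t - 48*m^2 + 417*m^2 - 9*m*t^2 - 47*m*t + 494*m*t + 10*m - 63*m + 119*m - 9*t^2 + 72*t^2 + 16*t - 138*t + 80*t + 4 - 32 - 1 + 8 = -54*m^3 + 369*m^2 + 66*m + t^2*(63 - 9*m) + t*(-63*m^2 + 447*m - 42) - 21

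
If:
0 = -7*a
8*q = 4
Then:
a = 0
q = 1/2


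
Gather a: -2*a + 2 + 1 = 3 - 2*a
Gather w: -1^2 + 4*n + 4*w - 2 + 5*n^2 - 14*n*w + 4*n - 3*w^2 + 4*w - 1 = 5*n^2 + 8*n - 3*w^2 + w*(8 - 14*n) - 4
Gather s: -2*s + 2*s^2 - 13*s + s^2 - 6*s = 3*s^2 - 21*s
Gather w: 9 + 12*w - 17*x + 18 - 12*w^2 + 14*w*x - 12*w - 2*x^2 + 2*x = -12*w^2 + 14*w*x - 2*x^2 - 15*x + 27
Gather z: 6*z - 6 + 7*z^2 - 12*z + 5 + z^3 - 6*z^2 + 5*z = z^3 + z^2 - z - 1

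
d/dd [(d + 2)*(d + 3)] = 2*d + 5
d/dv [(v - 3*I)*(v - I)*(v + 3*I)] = 3*v^2 - 2*I*v + 9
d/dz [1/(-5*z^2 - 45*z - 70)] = (2*z + 9)/(5*(z^2 + 9*z + 14)^2)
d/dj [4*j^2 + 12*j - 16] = 8*j + 12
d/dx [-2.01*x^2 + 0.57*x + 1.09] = 0.57 - 4.02*x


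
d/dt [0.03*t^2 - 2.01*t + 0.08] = 0.06*t - 2.01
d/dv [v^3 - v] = 3*v^2 - 1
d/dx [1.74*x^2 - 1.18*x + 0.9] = 3.48*x - 1.18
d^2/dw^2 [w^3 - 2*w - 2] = 6*w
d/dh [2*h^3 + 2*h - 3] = 6*h^2 + 2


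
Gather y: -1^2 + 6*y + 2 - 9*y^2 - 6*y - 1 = -9*y^2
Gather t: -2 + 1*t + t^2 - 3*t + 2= t^2 - 2*t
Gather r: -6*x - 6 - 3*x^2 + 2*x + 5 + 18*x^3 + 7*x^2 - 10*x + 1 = 18*x^3 + 4*x^2 - 14*x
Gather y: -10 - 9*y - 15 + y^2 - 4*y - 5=y^2 - 13*y - 30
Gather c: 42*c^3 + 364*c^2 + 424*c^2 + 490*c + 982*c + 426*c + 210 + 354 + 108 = 42*c^3 + 788*c^2 + 1898*c + 672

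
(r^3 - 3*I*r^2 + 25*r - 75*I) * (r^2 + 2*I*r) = r^5 - I*r^4 + 31*r^3 - 25*I*r^2 + 150*r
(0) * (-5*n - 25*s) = 0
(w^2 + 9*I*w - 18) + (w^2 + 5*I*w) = 2*w^2 + 14*I*w - 18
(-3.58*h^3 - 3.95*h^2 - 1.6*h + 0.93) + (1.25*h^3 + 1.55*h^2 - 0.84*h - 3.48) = -2.33*h^3 - 2.4*h^2 - 2.44*h - 2.55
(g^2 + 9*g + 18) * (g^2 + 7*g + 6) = g^4 + 16*g^3 + 87*g^2 + 180*g + 108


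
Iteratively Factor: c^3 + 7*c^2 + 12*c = (c)*(c^2 + 7*c + 12) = c*(c + 4)*(c + 3)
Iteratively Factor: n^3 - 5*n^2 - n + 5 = (n + 1)*(n^2 - 6*n + 5) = (n - 1)*(n + 1)*(n - 5)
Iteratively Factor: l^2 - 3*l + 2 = (l - 1)*(l - 2)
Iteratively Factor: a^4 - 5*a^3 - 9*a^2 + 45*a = (a)*(a^3 - 5*a^2 - 9*a + 45) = a*(a + 3)*(a^2 - 8*a + 15) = a*(a - 3)*(a + 3)*(a - 5)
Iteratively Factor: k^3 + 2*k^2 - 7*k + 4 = (k - 1)*(k^2 + 3*k - 4) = (k - 1)*(k + 4)*(k - 1)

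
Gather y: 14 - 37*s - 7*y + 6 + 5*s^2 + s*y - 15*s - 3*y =5*s^2 - 52*s + y*(s - 10) + 20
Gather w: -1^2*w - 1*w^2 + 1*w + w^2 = 0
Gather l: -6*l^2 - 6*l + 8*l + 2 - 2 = -6*l^2 + 2*l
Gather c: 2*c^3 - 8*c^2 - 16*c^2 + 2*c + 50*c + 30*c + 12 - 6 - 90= 2*c^3 - 24*c^2 + 82*c - 84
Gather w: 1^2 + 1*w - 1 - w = 0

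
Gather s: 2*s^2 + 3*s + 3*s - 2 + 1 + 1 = 2*s^2 + 6*s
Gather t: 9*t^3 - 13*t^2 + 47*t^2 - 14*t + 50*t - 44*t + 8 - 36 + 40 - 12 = 9*t^3 + 34*t^2 - 8*t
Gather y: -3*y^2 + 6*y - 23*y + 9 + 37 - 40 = -3*y^2 - 17*y + 6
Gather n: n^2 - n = n^2 - n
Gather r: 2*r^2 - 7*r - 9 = 2*r^2 - 7*r - 9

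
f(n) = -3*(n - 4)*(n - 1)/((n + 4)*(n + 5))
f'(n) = 3*(n - 4)*(n - 1)/((n + 4)*(n + 5)^2) + 3*(n - 4)*(n - 1)/((n + 4)^2*(n + 5)) - 3*(n - 4)/((n + 4)*(n + 5)) - 3*(n - 1)/((n + 4)*(n + 5))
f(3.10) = 0.10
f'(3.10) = -0.09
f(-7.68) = -30.84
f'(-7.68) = -13.69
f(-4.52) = 565.27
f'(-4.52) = -259.34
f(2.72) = 0.13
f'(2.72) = -0.06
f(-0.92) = -2.26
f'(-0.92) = 2.92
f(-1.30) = -3.66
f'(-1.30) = 4.63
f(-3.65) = -225.86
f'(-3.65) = 890.70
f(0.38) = -0.29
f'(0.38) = 0.66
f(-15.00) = -8.29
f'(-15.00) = -0.63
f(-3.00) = -42.00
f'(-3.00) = 79.50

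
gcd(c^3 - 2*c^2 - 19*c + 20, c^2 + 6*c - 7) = c - 1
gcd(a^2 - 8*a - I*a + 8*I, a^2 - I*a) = a - I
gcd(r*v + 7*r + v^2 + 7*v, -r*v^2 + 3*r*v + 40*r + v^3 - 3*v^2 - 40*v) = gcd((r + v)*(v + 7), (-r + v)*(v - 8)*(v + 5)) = 1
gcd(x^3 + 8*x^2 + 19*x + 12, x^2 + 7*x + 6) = x + 1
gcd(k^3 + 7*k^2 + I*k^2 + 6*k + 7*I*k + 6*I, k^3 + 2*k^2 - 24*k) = k + 6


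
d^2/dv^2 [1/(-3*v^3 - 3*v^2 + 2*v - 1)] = 2*(3*(3*v + 1)*(3*v^3 + 3*v^2 - 2*v + 1) - (9*v^2 + 6*v - 2)^2)/(3*v^3 + 3*v^2 - 2*v + 1)^3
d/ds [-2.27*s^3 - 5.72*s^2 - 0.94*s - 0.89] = -6.81*s^2 - 11.44*s - 0.94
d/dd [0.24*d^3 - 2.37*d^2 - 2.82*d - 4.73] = 0.72*d^2 - 4.74*d - 2.82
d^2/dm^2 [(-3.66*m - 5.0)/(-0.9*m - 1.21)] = (8.88178419700125e-16*m + 0.128520000000002)/(0.9*m + 1.21)^3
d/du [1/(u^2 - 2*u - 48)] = 2*(1 - u)/(-u^2 + 2*u + 48)^2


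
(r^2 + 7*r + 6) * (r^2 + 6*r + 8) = r^4 + 13*r^3 + 56*r^2 + 92*r + 48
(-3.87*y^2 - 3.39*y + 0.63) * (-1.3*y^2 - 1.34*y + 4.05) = 5.031*y^4 + 9.5928*y^3 - 11.9499*y^2 - 14.5737*y + 2.5515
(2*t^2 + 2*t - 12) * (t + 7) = 2*t^3 + 16*t^2 + 2*t - 84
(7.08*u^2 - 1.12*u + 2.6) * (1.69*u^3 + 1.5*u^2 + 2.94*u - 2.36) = 11.9652*u^5 + 8.7272*u^4 + 23.5292*u^3 - 16.1016*u^2 + 10.2872*u - 6.136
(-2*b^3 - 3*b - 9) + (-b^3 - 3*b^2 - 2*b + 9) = -3*b^3 - 3*b^2 - 5*b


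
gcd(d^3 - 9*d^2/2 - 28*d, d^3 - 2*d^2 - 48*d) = d^2 - 8*d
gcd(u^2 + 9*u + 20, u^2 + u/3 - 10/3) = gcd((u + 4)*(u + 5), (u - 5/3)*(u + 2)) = 1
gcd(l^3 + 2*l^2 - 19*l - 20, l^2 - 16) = l - 4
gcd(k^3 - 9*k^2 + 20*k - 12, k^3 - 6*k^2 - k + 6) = k^2 - 7*k + 6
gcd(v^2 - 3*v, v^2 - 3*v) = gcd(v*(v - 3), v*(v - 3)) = v^2 - 3*v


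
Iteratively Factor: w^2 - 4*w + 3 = (w - 1)*(w - 3)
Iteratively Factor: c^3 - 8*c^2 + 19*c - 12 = (c - 1)*(c^2 - 7*c + 12) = (c - 4)*(c - 1)*(c - 3)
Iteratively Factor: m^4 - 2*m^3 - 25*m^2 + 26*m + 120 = (m - 3)*(m^3 + m^2 - 22*m - 40) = (m - 3)*(m + 2)*(m^2 - m - 20) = (m - 3)*(m + 2)*(m + 4)*(m - 5)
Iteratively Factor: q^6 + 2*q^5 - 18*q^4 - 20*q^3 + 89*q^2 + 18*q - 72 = (q - 3)*(q^5 + 5*q^4 - 3*q^3 - 29*q^2 + 2*q + 24) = (q - 3)*(q + 3)*(q^4 + 2*q^3 - 9*q^2 - 2*q + 8) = (q - 3)*(q - 1)*(q + 3)*(q^3 + 3*q^2 - 6*q - 8) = (q - 3)*(q - 2)*(q - 1)*(q + 3)*(q^2 + 5*q + 4) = (q - 3)*(q - 2)*(q - 1)*(q + 1)*(q + 3)*(q + 4)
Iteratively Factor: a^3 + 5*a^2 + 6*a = (a + 2)*(a^2 + 3*a) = (a + 2)*(a + 3)*(a)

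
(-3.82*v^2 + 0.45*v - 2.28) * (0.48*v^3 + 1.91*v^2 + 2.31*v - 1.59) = -1.8336*v^5 - 7.0802*v^4 - 9.0591*v^3 + 2.7585*v^2 - 5.9823*v + 3.6252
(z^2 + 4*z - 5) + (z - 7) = z^2 + 5*z - 12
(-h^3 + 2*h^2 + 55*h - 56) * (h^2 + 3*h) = -h^5 - h^4 + 61*h^3 + 109*h^2 - 168*h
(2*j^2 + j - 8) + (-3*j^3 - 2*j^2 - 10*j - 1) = -3*j^3 - 9*j - 9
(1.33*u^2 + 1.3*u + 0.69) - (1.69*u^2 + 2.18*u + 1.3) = -0.36*u^2 - 0.88*u - 0.61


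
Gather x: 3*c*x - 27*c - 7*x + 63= -27*c + x*(3*c - 7) + 63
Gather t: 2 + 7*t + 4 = 7*t + 6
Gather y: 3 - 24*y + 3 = 6 - 24*y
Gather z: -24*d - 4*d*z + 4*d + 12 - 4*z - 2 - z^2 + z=-20*d - z^2 + z*(-4*d - 3) + 10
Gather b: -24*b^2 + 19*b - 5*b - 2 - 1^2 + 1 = -24*b^2 + 14*b - 2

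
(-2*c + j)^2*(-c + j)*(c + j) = -4*c^4 + 4*c^3*j + 3*c^2*j^2 - 4*c*j^3 + j^4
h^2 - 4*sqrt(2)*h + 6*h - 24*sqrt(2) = (h + 6)*(h - 4*sqrt(2))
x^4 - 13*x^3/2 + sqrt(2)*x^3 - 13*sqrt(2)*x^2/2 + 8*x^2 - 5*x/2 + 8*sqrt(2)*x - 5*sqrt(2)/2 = (x - 5)*(x - 1)*(x - 1/2)*(x + sqrt(2))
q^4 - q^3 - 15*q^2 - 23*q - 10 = (q - 5)*(q + 1)^2*(q + 2)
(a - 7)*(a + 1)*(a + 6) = a^3 - 43*a - 42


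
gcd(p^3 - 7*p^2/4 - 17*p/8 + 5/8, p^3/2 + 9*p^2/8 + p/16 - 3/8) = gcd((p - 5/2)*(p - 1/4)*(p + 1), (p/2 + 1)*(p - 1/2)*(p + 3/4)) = 1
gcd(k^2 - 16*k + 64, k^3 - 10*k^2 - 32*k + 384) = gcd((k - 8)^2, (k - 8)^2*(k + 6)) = k^2 - 16*k + 64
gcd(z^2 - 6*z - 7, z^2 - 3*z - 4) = z + 1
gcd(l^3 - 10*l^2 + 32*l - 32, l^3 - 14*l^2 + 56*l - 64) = l^2 - 6*l + 8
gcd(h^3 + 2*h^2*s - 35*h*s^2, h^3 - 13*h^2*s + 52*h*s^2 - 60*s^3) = -h + 5*s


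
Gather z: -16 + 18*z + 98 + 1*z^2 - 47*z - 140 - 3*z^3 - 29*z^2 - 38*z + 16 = -3*z^3 - 28*z^2 - 67*z - 42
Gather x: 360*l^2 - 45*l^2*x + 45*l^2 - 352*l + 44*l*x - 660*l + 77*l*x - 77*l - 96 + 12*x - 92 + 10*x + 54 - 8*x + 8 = 405*l^2 - 1089*l + x*(-45*l^2 + 121*l + 14) - 126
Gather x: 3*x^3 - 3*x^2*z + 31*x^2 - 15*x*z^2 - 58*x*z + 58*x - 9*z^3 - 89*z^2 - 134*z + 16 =3*x^3 + x^2*(31 - 3*z) + x*(-15*z^2 - 58*z + 58) - 9*z^3 - 89*z^2 - 134*z + 16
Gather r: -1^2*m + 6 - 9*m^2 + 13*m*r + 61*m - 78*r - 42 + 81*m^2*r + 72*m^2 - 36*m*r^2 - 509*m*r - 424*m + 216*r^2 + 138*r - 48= 63*m^2 - 364*m + r^2*(216 - 36*m) + r*(81*m^2 - 496*m + 60) - 84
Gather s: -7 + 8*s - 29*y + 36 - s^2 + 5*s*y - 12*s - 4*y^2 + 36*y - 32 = -s^2 + s*(5*y - 4) - 4*y^2 + 7*y - 3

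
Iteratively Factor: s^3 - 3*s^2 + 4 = (s + 1)*(s^2 - 4*s + 4) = (s - 2)*(s + 1)*(s - 2)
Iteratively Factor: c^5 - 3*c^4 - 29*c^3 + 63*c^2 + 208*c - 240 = (c - 4)*(c^4 + c^3 - 25*c^2 - 37*c + 60) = (c - 5)*(c - 4)*(c^3 + 6*c^2 + 5*c - 12) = (c - 5)*(c - 4)*(c + 3)*(c^2 + 3*c - 4) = (c - 5)*(c - 4)*(c - 1)*(c + 3)*(c + 4)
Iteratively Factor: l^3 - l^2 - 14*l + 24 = (l - 3)*(l^2 + 2*l - 8) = (l - 3)*(l + 4)*(l - 2)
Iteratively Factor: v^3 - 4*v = (v)*(v^2 - 4) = v*(v + 2)*(v - 2)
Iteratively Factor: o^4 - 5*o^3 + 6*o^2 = (o - 3)*(o^3 - 2*o^2) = (o - 3)*(o - 2)*(o^2) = o*(o - 3)*(o - 2)*(o)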